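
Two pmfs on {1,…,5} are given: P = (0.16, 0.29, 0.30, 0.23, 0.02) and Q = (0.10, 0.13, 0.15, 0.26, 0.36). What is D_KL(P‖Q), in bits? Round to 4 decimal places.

D(P‖Q) = Σ p·log₂(p/q).
  0.16·log₂(0.16/0.10) = 0.10849
  0.29·log₂(0.29/0.13) = 0.33569
  0.30·log₂(0.30/0.15) = 0.30000
  0.23·log₂(0.23/0.26) = -0.04068
  0.02·log₂(0.02/0.36) = -0.08340
D(P‖Q) = 0.6201 bits.

0.6201 bits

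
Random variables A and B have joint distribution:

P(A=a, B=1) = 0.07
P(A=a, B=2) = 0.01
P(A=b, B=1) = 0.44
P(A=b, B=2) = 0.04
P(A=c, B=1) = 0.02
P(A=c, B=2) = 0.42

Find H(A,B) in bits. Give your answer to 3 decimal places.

1.680 bits

H(A,B) = −Σ p(x,y)·log₂ p(x,y) over all 6 cells.
  cell (a,1): −0.07·log₂0.07 = 0.2686
  cell (a,2): −0.01·log₂0.01 = 0.0664
  cell (b,1): −0.44·log₂0.44 = 0.5211
  cell (b,2): −0.04·log₂0.04 = 0.1858
  cell (c,1): −0.02·log₂0.02 = 0.1129
  cell (c,2): −0.42·log₂0.42 = 0.5256
Sum = 1.680 bits.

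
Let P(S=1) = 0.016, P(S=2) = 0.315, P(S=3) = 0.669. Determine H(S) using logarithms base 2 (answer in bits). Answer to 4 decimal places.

H(S) = −Σ p·log₂ p.
  −(0.016)·log₂(0.016) = 0.09545
  −(0.315)·log₂(0.315) = 0.52497
  −(0.669)·log₂(0.669) = 0.38797
Sum: 0.09545 + 0.52497 + 0.38797 = 1.0084 bits.

1.0084 bits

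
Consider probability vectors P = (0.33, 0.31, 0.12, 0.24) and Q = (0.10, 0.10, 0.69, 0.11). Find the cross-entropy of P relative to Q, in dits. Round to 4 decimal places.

0.8894 dits

H(P,Q) = −Σ p·log₁₀ q.
  −0.33·log₁₀(0.10) = 0.33000
  −0.31·log₁₀(0.10) = 0.31000
  −0.12·log₁₀(0.69) = 0.01934
  −0.24·log₁₀(0.11) = 0.23007
H(P,Q) = 0.8894 dits.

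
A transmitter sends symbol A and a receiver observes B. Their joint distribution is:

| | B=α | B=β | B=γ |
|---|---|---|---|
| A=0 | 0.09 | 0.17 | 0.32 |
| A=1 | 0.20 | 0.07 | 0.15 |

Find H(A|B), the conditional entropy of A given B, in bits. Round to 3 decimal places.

0.893 bits

Chain rule: H(A|B) = H(A,B) − H(B).
Marginals: p(A) = (0.5800, 0.4200), p(B) = (0.2900, 0.2400, 0.4700).
H(A,B) = 2.4168 bits; H(B) = 1.5240 bits.
H(A|B) = 2.4168 − 1.5240 = 0.893 bits.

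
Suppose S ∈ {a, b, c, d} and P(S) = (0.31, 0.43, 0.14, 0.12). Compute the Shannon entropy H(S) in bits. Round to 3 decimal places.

1.812 bits

H(S) = −Σ p·log₂ p.
  −(0.31)·log₂(0.31) = 0.5238
  −(0.43)·log₂(0.43) = 0.5236
  −(0.14)·log₂(0.14) = 0.3971
  −(0.12)·log₂(0.12) = 0.3671
Sum: 0.5238 + 0.5236 + 0.3971 + 0.3671 = 1.812 bits.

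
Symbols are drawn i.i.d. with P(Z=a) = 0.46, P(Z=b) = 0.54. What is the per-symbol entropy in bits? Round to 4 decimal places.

0.9954 bits

H(Z) = −Σ p·log₂ p.
  −(0.46)·log₂(0.46) = 0.51534
  −(0.54)·log₂(0.54) = 0.48004
Sum: 0.51534 + 0.48004 = 0.9954 bits.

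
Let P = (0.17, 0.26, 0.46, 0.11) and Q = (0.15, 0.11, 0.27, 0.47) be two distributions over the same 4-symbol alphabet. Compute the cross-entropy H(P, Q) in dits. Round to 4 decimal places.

0.6869 dits

H(P,Q) = −Σ p·log₁₀ q.
  −0.17·log₁₀(0.15) = 0.14006
  −0.26·log₁₀(0.11) = 0.24924
  −0.46·log₁₀(0.27) = 0.26157
  −0.11·log₁₀(0.47) = 0.03607
H(P,Q) = 0.6869 dits.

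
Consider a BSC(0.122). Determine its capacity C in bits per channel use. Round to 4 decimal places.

0.4649 bits

Binary symmetric channel: C = 1 − h₂(ε) where h₂ is the binary entropy function.
h₂(0.122) = −0.122·log₂0.122 − 0.878·log₂0.878 = 0.5351.
C = 1 − 0.5351 = 0.4649 bits per channel use.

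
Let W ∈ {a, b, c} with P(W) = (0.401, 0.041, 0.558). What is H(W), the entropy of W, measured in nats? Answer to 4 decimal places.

H(W) = −Σ p·ln p.
  −(0.401)·ln(0.401) = 0.36643
  −(0.041)·ln(0.041) = 0.13096
  −(0.558)·ln(0.558) = 0.32554
Sum: 0.36643 + 0.13096 + 0.32554 = 0.8229 nats.

0.8229 nats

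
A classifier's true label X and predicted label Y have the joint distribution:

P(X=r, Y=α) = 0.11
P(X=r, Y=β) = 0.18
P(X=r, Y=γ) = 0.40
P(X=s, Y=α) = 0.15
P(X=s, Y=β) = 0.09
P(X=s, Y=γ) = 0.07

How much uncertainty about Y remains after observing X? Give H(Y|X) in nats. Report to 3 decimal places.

Marginals: p(X) = (0.6900, 0.3100), p(Y) = (0.2600, 0.2700, 0.4700).
H(Y|X) = Σ p(X) · H(Y|X=·).
  X=r: p=0.6900, H(Y|X=r) = 0.9593
  X=s: p=0.3100, H(Y|X=s) = 1.0463
Weighted sum = 0.986 nats.

0.986 nats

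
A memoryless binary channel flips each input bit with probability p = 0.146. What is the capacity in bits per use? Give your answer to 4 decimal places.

Binary symmetric channel: C = 1 − h₂(ε) where h₂ is the binary entropy function.
h₂(0.146) = −0.146·log₂0.146 − 0.854·log₂0.854 = 0.5997.
C = 1 − 0.5997 = 0.4003 bits per channel use.

0.4003 bits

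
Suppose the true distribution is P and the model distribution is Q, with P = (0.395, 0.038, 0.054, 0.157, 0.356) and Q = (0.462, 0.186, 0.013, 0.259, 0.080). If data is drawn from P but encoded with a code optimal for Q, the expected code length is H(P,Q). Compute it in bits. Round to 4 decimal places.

2.4738 bits

H(P,Q) = −Σ p·log₂ q.
  −0.395·log₂(0.462) = 0.44004
  −0.038·log₂(0.186) = 0.09221
  −0.054·log₂(0.013) = 0.33833
  −0.157·log₂(0.259) = 0.30599
  −0.356·log₂(0.080) = 1.29721
H(P,Q) = 2.4738 bits.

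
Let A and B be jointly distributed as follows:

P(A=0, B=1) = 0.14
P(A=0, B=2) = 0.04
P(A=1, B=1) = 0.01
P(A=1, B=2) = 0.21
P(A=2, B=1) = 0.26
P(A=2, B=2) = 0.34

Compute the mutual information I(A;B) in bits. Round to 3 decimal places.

0.188 bits

Marginals: p(A) = (0.1800, 0.2200, 0.6000), p(B) = (0.4100, 0.5900).
I(A;B) = H(A) + H(B) − H(A,B).
H(A) = 1.3681, H(B) = 0.9765, H(A,B) = 2.1566.
I(A;B) = 1.3681 + 0.9765 − 2.1566 = 0.188 bits.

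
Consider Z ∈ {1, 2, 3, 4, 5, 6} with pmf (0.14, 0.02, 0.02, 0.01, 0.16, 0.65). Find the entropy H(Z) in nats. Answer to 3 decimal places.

H(Z) = −Σ p·ln p.
  −(0.14)·ln(0.14) = 0.2753
  −(0.02)·ln(0.02) = 0.0782
  −(0.02)·ln(0.02) = 0.0782
  −(0.01)·ln(0.01) = 0.0461
  −(0.16)·ln(0.16) = 0.2932
  −(0.65)·ln(0.65) = 0.2800
Sum: 0.2753 + 0.0782 + 0.0782 + 0.0461 + 0.2932 + 0.2800 = 1.051 nats.

1.051 nats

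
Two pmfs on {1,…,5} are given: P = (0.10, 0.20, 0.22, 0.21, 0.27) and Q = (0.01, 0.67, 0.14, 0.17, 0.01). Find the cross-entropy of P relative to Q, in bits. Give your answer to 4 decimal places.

3.7347 bits

H(P,Q) = −Σ p·log₂ q.
  −0.10·log₂(0.01) = 0.66439
  −0.20·log₂(0.67) = 0.11555
  −0.22·log₂(0.14) = 0.62403
  −0.21·log₂(0.17) = 0.53684
  −0.27·log₂(0.01) = 1.79384
H(P,Q) = 3.7347 bits.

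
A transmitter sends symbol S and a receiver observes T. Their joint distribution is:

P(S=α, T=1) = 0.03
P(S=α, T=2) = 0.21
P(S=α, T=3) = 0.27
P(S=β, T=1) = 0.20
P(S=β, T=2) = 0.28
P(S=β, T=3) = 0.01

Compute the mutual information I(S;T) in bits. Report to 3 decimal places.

0.326 bits

Marginals: p(S) = (0.5100, 0.4900), p(T) = (0.2300, 0.4900, 0.2800).
I(S;T) = Σ p(x,y)·log₂[p(x,y)/(p(x)p(y))].
  (α,1): 0.03·log₂(0.2558) = -0.0590
  (α,2): 0.21·log₂(0.8403) = -0.0527
  (α,3): 0.27·log₂(1.8908) = 0.2481
  (β,1): 0.20·log₂(1.7746) = 0.1655
  (β,2): 0.28·log₂(1.1662) = 0.0621
  (β,3): 0.01·log₂(0.0729) = -0.0378
Sum = 0.326 bits.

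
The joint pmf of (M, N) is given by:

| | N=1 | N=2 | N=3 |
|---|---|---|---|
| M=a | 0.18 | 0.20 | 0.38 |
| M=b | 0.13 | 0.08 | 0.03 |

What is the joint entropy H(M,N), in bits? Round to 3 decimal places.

2.266 bits

H(M,N) = −Σ p(x,y)·log₂ p(x,y) over all 6 cells.
  cell (a,1): −0.18·log₂0.18 = 0.4453
  cell (a,2): −0.20·log₂0.20 = 0.4644
  cell (a,3): −0.38·log₂0.38 = 0.5305
  cell (b,1): −0.13·log₂0.13 = 0.3826
  cell (b,2): −0.08·log₂0.08 = 0.2915
  cell (b,3): −0.03·log₂0.03 = 0.1518
Sum = 2.266 bits.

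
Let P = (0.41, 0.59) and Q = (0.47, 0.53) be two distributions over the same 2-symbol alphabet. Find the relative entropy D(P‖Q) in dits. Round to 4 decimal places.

D(P‖Q) = Σ p·log₁₀(p/q).
  0.41·log₁₀(0.41/0.47) = -0.02432
  0.59·log₁₀(0.59/0.53) = 0.02748
D(P‖Q) = 0.0032 dits.

0.0032 dits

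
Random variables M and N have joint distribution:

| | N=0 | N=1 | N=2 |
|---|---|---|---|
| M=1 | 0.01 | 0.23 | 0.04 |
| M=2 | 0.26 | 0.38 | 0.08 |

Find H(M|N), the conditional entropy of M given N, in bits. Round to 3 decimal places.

Chain rule: H(M|N) = H(M,N) − H(N).
Marginals: p(M) = (0.2800, 0.7200), p(N) = (0.2700, 0.6100, 0.1200).
H(M,N) = 2.0671 bits; H(N) = 1.3121 bits.
H(M|N) = 2.0671 − 1.3121 = 0.755 bits.

0.755 bits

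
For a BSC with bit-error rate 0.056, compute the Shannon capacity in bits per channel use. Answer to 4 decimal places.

0.6886 bits

Binary symmetric channel: C = 1 − h₂(ε) where h₂ is the binary entropy function.
h₂(0.056) = −0.056·log₂0.056 − 0.944·log₂0.944 = 0.3114.
C = 1 − 0.3114 = 0.6886 bits per channel use.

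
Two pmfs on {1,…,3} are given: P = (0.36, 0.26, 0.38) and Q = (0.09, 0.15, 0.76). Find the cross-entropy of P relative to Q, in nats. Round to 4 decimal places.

1.4644 nats

H(P,Q) = −Σ p·ln q.
  −0.36·ln(0.09) = 0.86686
  −0.26·ln(0.15) = 0.49325
  −0.38·ln(0.76) = 0.10429
H(P,Q) = 1.4644 nats.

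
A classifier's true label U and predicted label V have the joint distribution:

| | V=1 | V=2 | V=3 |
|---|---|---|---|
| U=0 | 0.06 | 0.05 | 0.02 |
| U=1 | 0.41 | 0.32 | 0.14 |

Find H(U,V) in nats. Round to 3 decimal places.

1.402 nats

H(U,V) = −Σ p(x,y)·ln p(x,y) over all 6 cells.
  cell (0,1): −0.06·ln0.06 = 0.1688
  cell (0,2): −0.05·ln0.05 = 0.1498
  cell (0,3): −0.02·ln0.02 = 0.0782
  cell (1,1): −0.41·ln0.41 = 0.3656
  cell (1,2): −0.32·ln0.32 = 0.3646
  cell (1,3): −0.14·ln0.14 = 0.2753
Sum = 1.402 nats.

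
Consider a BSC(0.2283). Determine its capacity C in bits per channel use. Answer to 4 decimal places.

0.2250 bits

Binary symmetric channel: C = 1 − h₂(ε) where h₂ is the binary entropy function.
h₂(0.2283) = −0.2283·log₂0.2283 − 0.7717·log₂0.7717 = 0.7750.
C = 1 − 0.7750 = 0.2250 bits per channel use.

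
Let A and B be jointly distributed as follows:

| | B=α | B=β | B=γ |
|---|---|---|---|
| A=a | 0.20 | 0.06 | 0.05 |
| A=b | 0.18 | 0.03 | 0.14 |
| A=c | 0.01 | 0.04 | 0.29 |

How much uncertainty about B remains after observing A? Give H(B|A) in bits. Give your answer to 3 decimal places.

1.105 bits

Marginals: p(A) = (0.3100, 0.3500, 0.3400), p(B) = (0.3900, 0.1300, 0.4800).
H(B|A) = Σ p(A) · H(B|A=·).
  A=a: p=0.3100, H(B|A=a) = 1.2910
  A=b: p=0.3500, H(B|A=b) = 1.3260
  A=c: p=0.3400, H(B|A=c) = 0.7086
Weighted sum = 1.105 bits.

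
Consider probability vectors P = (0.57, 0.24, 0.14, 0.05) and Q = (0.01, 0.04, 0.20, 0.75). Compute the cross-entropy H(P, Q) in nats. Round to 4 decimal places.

3.6372 nats

H(P,Q) = −Σ p·ln q.
  −0.57·ln(0.01) = 2.62495
  −0.24·ln(0.04) = 0.77253
  −0.14·ln(0.20) = 0.22532
  −0.05·ln(0.75) = 0.01438
H(P,Q) = 3.6372 nats.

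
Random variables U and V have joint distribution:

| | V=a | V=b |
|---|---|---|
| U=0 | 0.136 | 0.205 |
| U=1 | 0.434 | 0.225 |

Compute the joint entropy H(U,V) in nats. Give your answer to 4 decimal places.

H(U,V) = −Σ p(x,y)·ln p(x,y) over all 4 cells.
  cell (0,a): −0.136·ln0.136 = 0.27133
  cell (0,b): −0.205·ln0.205 = 0.32487
  cell (1,a): −0.434·ln0.434 = 0.36226
  cell (1,b): −0.225·ln0.225 = 0.33562
Sum = 1.2941 nats.

1.2941 nats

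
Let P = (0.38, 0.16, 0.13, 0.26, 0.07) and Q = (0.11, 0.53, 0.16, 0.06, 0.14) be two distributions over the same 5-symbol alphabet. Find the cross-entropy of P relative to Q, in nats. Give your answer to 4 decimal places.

H(P,Q) = −Σ p·ln q.
  −0.38·ln(0.11) = 0.83876
  −0.16·ln(0.53) = 0.10158
  −0.13·ln(0.16) = 0.23824
  −0.26·ln(0.06) = 0.73149
  −0.07·ln(0.14) = 0.13763
H(P,Q) = 2.0477 nats.

2.0477 nats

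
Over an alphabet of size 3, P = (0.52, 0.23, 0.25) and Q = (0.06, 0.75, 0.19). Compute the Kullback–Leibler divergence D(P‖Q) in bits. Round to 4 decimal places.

1.3268 bits

D(P‖Q) = Σ p·log₂(p/q).
  0.52·log₂(0.52/0.06) = 1.62005
  0.23·log₂(0.23/0.75) = -0.39221
  0.25·log₂(0.25/0.19) = 0.09898
D(P‖Q) = 1.3268 bits.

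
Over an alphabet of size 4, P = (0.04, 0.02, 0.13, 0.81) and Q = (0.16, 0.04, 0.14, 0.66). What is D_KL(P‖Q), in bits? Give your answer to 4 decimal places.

0.1254 bits

D(P‖Q) = Σ p·log₂(p/q).
  0.04·log₂(0.04/0.16) = -0.08000
  0.02·log₂(0.02/0.04) = -0.02000
  0.13·log₂(0.13/0.14) = -0.01390
  0.81·log₂(0.81/0.66) = 0.23932
D(P‖Q) = 0.1254 bits.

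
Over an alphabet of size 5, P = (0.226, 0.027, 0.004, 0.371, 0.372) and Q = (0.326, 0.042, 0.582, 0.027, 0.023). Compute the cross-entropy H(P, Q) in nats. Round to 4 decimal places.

3.0844 nats

H(P,Q) = −Σ p·ln q.
  −0.226·ln(0.326) = 0.25331
  −0.027·ln(0.042) = 0.08559
  −0.004·ln(0.582) = 0.00217
  −0.371·ln(0.027) = 1.34002
  −0.372·ln(0.023) = 1.40328
H(P,Q) = 3.0844 nats.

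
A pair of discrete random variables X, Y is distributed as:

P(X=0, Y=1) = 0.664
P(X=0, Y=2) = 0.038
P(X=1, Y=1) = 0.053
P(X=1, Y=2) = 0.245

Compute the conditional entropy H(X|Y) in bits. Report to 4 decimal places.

0.4338 bits

Chain rule: H(X|Y) = H(X,Y) − H(Y).
Marginals: p(X) = (0.7020, 0.2980), p(Y) = (0.7170, 0.2830).
H(X,Y) = 1.2933 bits; H(Y) = 0.8595 bits.
H(X|Y) = 1.2933 − 0.8595 = 0.4338 bits.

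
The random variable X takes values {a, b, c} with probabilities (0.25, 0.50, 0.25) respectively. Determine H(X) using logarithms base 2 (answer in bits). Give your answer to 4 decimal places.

H(X) = −Σ p·log₂ p.
  −(0.25)·log₂(0.25) = 0.50000
  −(0.50)·log₂(0.50) = 0.50000
  −(0.25)·log₂(0.25) = 0.50000
Sum: 0.50000 + 0.50000 + 0.50000 = 1.5000 bits.

1.5000 bits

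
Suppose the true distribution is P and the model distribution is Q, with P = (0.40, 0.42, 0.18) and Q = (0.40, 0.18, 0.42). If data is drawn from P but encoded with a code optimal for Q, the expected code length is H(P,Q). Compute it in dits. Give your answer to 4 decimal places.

H(P,Q) = −Σ p·log₁₀ q.
  −0.40·log₁₀(0.40) = 0.15918
  −0.42·log₁₀(0.18) = 0.31279
  −0.18·log₁₀(0.42) = 0.06782
H(P,Q) = 0.5398 dits.

0.5398 dits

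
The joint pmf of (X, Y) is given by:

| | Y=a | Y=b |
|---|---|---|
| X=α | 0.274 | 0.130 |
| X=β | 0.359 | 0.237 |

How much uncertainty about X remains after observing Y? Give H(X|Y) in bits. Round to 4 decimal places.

Chain rule: H(X|Y) = H(X,Y) − H(Y).
Marginals: p(X) = (0.4040, 0.5960), p(Y) = (0.6330, 0.3670).
H(X,Y) = 1.9172 bits; H(Y) = 0.9483 bits.
H(X|Y) = 1.9172 − 0.9483 = 0.9689 bits.

0.9689 bits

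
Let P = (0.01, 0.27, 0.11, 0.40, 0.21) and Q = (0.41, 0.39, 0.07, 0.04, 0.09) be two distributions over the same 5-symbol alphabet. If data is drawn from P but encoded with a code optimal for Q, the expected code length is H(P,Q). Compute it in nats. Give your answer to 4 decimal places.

H(P,Q) = −Σ p·ln q.
  −0.01·ln(0.41) = 0.00892
  −0.27·ln(0.39) = 0.25423
  −0.11·ln(0.07) = 0.29252
  −0.40·ln(0.04) = 1.28755
  −0.21·ln(0.09) = 0.50567
H(P,Q) = 2.3489 nats.

2.3489 nats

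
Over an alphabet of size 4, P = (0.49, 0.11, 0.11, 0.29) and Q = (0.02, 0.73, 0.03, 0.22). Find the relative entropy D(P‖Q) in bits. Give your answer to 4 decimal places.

2.2826 bits

D(P‖Q) = Σ p·log₂(p/q).
  0.49·log₂(0.49/0.02) = 2.26121
  0.11·log₂(0.11/0.73) = -0.30034
  0.11·log₂(0.11/0.03) = 0.20619
  0.29·log₂(0.29/0.22) = 0.11558
D(P‖Q) = 2.2826 bits.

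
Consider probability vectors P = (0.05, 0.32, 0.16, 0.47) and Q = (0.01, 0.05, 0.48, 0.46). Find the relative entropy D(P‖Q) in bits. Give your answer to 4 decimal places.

D(P‖Q) = Σ p·log₂(p/q).
  0.05·log₂(0.05/0.01) = 0.11610
  0.32·log₂(0.32/0.05) = 0.85698
  0.16·log₂(0.16/0.48) = -0.25359
  0.47·log₂(0.47/0.46) = 0.01458
D(P‖Q) = 0.7341 bits.

0.7341 bits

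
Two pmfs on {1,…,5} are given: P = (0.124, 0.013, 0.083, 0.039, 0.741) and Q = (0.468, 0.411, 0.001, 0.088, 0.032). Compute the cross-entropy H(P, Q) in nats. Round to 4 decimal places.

H(P,Q) = −Σ p·ln q.
  −0.124·ln(0.468) = 0.09415
  −0.013·ln(0.411) = 0.01156
  −0.083·ln(0.001) = 0.57334
  −0.039·ln(0.088) = 0.09479
  −0.741·ln(0.032) = 2.55054
H(P,Q) = 3.3244 nats.

3.3244 nats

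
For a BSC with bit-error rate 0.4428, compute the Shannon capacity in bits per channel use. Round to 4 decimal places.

Binary symmetric channel: C = 1 − h₂(ε) where h₂ is the binary entropy function.
h₂(0.4428) = −0.4428·log₂0.4428 − 0.5572·log₂0.5572 = 0.9905.
C = 1 − 0.9905 = 0.0095 bits per channel use.

0.0095 bits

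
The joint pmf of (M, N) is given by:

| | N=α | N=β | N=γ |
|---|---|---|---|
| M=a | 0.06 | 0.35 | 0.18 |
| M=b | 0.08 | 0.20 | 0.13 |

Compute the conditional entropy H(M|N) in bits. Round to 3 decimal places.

0.962 bits

Chain rule: H(M|N) = H(M,N) − H(N).
Marginals: p(M) = (0.5900, 0.4100), p(N) = (0.1400, 0.5500, 0.3100).
H(M,N) = 2.3575 bits; H(N) = 1.3953 bits.
H(M|N) = 2.3575 − 1.3953 = 0.962 bits.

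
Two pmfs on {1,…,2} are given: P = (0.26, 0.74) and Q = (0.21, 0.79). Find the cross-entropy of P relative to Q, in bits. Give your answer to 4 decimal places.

H(P,Q) = −Σ p·log₂ q.
  −0.26·log₂(0.21) = 0.58540
  −0.74·log₂(0.79) = 0.25166
H(P,Q) = 0.8371 bits.

0.8371 bits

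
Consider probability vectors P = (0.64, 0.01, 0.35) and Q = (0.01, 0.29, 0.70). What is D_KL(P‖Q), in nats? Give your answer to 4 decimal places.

D(P‖Q) = Σ p·ln(p/q).
  0.64·ln(0.64/0.01) = 2.66169
  0.01·ln(0.01/0.29) = -0.03367
  0.35·ln(0.35/0.70) = -0.24260
D(P‖Q) = 2.3854 nats.

2.3854 nats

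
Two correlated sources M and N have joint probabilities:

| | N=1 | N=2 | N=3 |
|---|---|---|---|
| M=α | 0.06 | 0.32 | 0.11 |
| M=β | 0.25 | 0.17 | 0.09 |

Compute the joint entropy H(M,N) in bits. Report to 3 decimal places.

2.367 bits

H(M,N) = −Σ p(x,y)·log₂ p(x,y) over all 6 cells.
  cell (α,1): −0.06·log₂0.06 = 0.2435
  cell (α,2): −0.32·log₂0.32 = 0.5260
  cell (α,3): −0.11·log₂0.11 = 0.3503
  cell (β,1): −0.25·log₂0.25 = 0.5000
  cell (β,2): −0.17·log₂0.17 = 0.4346
  cell (β,3): −0.09·log₂0.09 = 0.3127
Sum = 2.367 bits.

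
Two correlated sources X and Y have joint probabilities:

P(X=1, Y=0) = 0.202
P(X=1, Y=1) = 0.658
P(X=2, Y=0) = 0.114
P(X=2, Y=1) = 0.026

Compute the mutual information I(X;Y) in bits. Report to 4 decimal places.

Marginals: p(X) = (0.8600, 0.1400), p(Y) = (0.3160, 0.6840).
I(X;Y) = H(X) + H(Y) − H(X,Y).
H(X) = 0.5842, H(Y) = 0.9000, H(X,Y) = 1.3575.
I(X;Y) = 0.5842 + 0.9000 − 1.3575 = 0.1267 bits.

0.1267 bits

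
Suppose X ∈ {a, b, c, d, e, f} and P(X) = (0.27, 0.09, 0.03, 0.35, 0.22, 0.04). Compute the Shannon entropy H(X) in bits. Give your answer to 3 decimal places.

H(X) = −Σ p·log₂ p.
  −(0.27)·log₂(0.27) = 0.5100
  −(0.09)·log₂(0.09) = 0.3127
  −(0.03)·log₂(0.03) = 0.1518
  −(0.35)·log₂(0.35) = 0.5301
  −(0.22)·log₂(0.22) = 0.4806
  −(0.04)·log₂(0.04) = 0.1858
Sum: 0.5100 + 0.3127 + 0.1518 + 0.5301 + 0.4806 + 0.1858 = 2.171 bits.

2.171 bits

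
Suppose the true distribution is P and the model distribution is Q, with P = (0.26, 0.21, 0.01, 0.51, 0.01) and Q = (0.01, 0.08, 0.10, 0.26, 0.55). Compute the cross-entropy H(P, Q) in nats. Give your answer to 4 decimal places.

H(P,Q) = −Σ p·ln q.
  −0.26·ln(0.01) = 1.19734
  −0.21·ln(0.08) = 0.53040
  −0.01·ln(0.10) = 0.02303
  −0.51·ln(0.26) = 0.68701
  −0.01·ln(0.55) = 0.00598
H(P,Q) = 2.4438 nats.

2.4438 nats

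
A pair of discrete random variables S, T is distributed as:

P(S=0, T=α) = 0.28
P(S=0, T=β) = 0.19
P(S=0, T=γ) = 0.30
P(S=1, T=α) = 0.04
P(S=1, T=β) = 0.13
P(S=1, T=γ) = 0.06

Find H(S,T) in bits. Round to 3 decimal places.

2.302 bits

H(S,T) = −Σ p(x,y)·log₂ p(x,y) over all 6 cells.
  cell (0,α): −0.28·log₂0.28 = 0.5142
  cell (0,β): −0.19·log₂0.19 = 0.4552
  cell (0,γ): −0.30·log₂0.30 = 0.5211
  cell (1,α): −0.04·log₂0.04 = 0.1858
  cell (1,β): −0.13·log₂0.13 = 0.3826
  cell (1,γ): −0.06·log₂0.06 = 0.2435
Sum = 2.302 bits.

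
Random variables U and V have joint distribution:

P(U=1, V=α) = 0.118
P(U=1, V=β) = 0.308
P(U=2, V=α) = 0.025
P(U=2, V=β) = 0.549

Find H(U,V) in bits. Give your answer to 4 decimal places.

1.4951 bits

H(U,V) = −Σ p(x,y)·log₂ p(x,y) over all 4 cells.
  cell (1,α): −0.118·log₂0.118 = 0.36381
  cell (1,β): −0.308·log₂0.308 = 0.52329
  cell (2,α): −0.025·log₂0.025 = 0.13305
  cell (2,β): −0.549·log₂0.549 = 0.47495
Sum = 1.4951 bits.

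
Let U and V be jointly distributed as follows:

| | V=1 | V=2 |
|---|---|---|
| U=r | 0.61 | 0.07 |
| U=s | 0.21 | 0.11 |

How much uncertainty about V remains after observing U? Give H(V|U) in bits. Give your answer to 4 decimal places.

Chain rule: H(V|U) = H(U,V) − H(U).
Marginals: p(U) = (0.6800, 0.3200), p(V) = (0.8200, 0.1800).
H(U,V) = 1.5267 bits; H(U) = 0.9044 bits.
H(V|U) = 1.5267 − 0.9044 = 0.6223 bits.

0.6223 bits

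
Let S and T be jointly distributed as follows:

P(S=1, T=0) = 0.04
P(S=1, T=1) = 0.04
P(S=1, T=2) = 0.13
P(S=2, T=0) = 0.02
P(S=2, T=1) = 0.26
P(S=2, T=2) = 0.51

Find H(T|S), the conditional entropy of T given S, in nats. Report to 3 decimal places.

0.781 nats

Marginals: p(S) = (0.2100, 0.7900), p(T) = (0.0600, 0.3000, 0.6400).
H(T|S) = Σ p(S) · H(T|S=·).
  S=1: p=0.2100, H(T|S=1) = 0.9286
  S=2: p=0.7900, H(T|S=2) = 0.7413
Weighted sum = 0.781 nats.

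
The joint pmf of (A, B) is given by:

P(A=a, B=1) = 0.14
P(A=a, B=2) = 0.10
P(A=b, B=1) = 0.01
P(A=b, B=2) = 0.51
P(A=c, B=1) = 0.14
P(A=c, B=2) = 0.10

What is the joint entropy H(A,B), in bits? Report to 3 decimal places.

2.020 bits

H(A,B) = −Σ p(x,y)·log₂ p(x,y) over all 6 cells.
  cell (a,1): −0.14·log₂0.14 = 0.3971
  cell (a,2): −0.10·log₂0.10 = 0.3322
  cell (b,1): −0.01·log₂0.01 = 0.0664
  cell (b,2): −0.51·log₂0.51 = 0.4954
  cell (c,1): −0.14·log₂0.14 = 0.3971
  cell (c,2): −0.10·log₂0.10 = 0.3322
Sum = 2.020 bits.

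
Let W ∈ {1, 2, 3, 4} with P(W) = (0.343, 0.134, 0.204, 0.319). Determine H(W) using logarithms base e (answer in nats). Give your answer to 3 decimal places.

H(W) = −Σ p·ln p.
  −(0.343)·ln(0.343) = 0.3670
  −(0.134)·ln(0.134) = 0.2693
  −(0.204)·ln(0.204) = 0.3243
  −(0.319)·ln(0.319) = 0.3645
Sum: 0.3670 + 0.2693 + 0.3243 + 0.3645 = 1.325 nats.

1.325 nats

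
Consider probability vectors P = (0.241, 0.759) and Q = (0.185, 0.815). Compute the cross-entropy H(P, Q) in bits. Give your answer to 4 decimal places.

0.8107 bits

H(P,Q) = −Σ p·log₂ q.
  −0.241·log₂(0.185) = 0.58669
  −0.759·log₂(0.815) = 0.22400
H(P,Q) = 0.8107 bits.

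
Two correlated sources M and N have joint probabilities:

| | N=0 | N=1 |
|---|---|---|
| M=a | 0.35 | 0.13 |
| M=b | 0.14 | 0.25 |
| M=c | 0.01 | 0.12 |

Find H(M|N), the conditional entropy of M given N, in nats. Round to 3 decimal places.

Chain rule: H(M|N) = H(M,N) − H(N).
Marginals: p(M) = (0.4800, 0.3900, 0.1300), p(N) = (0.5000, 0.5000).
H(M,N) = 1.5550 nats; H(N) = 0.6931 nats.
H(M|N) = 1.5550 − 0.6931 = 0.862 nats.

0.862 nats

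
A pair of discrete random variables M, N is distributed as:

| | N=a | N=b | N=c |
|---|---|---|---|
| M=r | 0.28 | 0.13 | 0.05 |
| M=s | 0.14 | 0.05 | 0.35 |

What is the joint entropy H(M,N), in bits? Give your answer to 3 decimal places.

2.256 bits

H(M,N) = −Σ p(x,y)·log₂ p(x,y) over all 6 cells.
  cell (r,a): −0.28·log₂0.28 = 0.5142
  cell (r,b): −0.13·log₂0.13 = 0.3826
  cell (r,c): −0.05·log₂0.05 = 0.2161
  cell (s,a): −0.14·log₂0.14 = 0.3971
  cell (s,b): −0.05·log₂0.05 = 0.2161
  cell (s,c): −0.35·log₂0.35 = 0.5301
Sum = 2.256 bits.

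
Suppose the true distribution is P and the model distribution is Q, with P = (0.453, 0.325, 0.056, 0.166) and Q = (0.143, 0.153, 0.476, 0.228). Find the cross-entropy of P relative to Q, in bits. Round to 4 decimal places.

2.5653 bits

H(P,Q) = −Σ p·log₂ q.
  −0.453·log₂(0.143) = 1.27108
  −0.325·log₂(0.153) = 0.88023
  −0.056·log₂(0.476) = 0.05997
  −0.166·log₂(0.228) = 0.35406
H(P,Q) = 2.5653 bits.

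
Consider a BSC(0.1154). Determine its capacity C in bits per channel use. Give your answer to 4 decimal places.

0.4840 bits

Binary symmetric channel: C = 1 − h₂(ε) where h₂ is the binary entropy function.
h₂(0.1154) = −0.1154·log₂0.1154 − 0.8846·log₂0.8846 = 0.5160.
C = 1 − 0.5160 = 0.4840 bits per channel use.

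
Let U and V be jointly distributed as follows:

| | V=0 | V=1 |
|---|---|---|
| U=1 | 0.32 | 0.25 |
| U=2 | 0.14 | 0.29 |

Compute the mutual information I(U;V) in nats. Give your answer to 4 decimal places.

Marginals: p(U) = (0.5700, 0.4300), p(V) = (0.4600, 0.5400).
I(U;V) = H(U) + H(V) − H(U,V).
H(U) = 0.6833, H(V) = 0.6899, H(U,V) = 1.3454.
I(U;V) = 0.6833 + 0.6899 − 1.3454 = 0.0278 nats.

0.0278 nats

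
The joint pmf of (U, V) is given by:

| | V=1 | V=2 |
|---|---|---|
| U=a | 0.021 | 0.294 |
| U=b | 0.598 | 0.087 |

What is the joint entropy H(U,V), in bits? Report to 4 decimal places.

H(U,V) = −Σ p(x,y)·log₂ p(x,y) over all 4 cells.
  cell (a,1): −0.021·log₂0.021 = 0.11704
  cell (a,2): −0.294·log₂0.294 = 0.51924
  cell (b,1): −0.598·log₂0.598 = 0.44359
  cell (b,2): −0.087·log₂0.087 = 0.30649
Sum = 1.3864 bits.

1.3864 bits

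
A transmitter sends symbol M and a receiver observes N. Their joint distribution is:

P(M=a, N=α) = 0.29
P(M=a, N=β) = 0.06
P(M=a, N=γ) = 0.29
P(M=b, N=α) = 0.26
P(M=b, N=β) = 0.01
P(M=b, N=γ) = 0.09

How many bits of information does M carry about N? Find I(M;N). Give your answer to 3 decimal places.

0.052 bits

Marginals: p(M) = (0.6400, 0.3600), p(N) = (0.5500, 0.0700, 0.3800).
I(M;N) = H(M) + H(N) − H(M,N).
H(M) = 0.9427, H(N) = 1.2734, H(M,N) = 2.1637.
I(M;N) = 0.9427 + 1.2734 − 2.1637 = 0.052 bits.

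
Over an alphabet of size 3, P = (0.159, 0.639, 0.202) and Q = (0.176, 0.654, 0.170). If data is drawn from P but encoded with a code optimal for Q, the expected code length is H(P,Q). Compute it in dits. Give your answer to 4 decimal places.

0.3933 dits

H(P,Q) = −Σ p·log₁₀ q.
  −0.159·log₁₀(0.176) = 0.11996
  −0.639·log₁₀(0.654) = 0.11785
  −0.202·log₁₀(0.170) = 0.15545
H(P,Q) = 0.3933 dits.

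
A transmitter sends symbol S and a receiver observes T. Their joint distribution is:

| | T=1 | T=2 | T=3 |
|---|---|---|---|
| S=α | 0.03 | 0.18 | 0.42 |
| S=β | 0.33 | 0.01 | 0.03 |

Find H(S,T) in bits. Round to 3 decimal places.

1.869 bits

H(S,T) = −Σ p(x,y)·log₂ p(x,y) over all 6 cells.
  cell (α,1): −0.03·log₂0.03 = 0.1518
  cell (α,2): −0.18·log₂0.18 = 0.4453
  cell (α,3): −0.42·log₂0.42 = 0.5256
  cell (β,1): −0.33·log₂0.33 = 0.5278
  cell (β,2): −0.01·log₂0.01 = 0.0664
  cell (β,3): −0.03·log₂0.03 = 0.1518
Sum = 1.869 bits.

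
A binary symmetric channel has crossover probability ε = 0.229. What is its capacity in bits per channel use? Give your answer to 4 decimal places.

Binary symmetric channel: C = 1 − h₂(ε) where h₂ is the binary entropy function.
h₂(0.229) = −0.229·log₂0.229 − 0.771·log₂0.771 = 0.7763.
C = 1 − 0.7763 = 0.2237 bits per channel use.

0.2237 bits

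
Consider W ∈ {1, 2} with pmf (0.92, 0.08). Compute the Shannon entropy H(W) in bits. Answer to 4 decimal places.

H(W) = −Σ p·log₂ p.
  −(0.92)·log₂(0.92) = 0.11067
  −(0.08)·log₂(0.08) = 0.29151
Sum: 0.11067 + 0.29151 = 0.4022 bits.

0.4022 bits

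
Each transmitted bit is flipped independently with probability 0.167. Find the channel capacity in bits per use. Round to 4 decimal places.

0.3492 bits

Binary symmetric channel: C = 1 − h₂(ε) where h₂ is the binary entropy function.
h₂(0.167) = −0.167·log₂0.167 − 0.833·log₂0.833 = 0.6508.
C = 1 − 0.6508 = 0.3492 bits per channel use.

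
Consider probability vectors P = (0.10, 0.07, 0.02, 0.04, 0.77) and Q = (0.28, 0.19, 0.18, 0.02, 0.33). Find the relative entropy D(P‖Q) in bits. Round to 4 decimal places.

0.6685 bits

D(P‖Q) = Σ p·log₂(p/q).
  0.10·log₂(0.10/0.28) = -0.14854
  0.07·log₂(0.07/0.19) = -0.10084
  0.02·log₂(0.02/0.18) = -0.06340
  0.04·log₂(0.04/0.02) = 0.04000
  0.77·log₂(0.77/0.33) = 0.94124
D(P‖Q) = 0.6685 bits.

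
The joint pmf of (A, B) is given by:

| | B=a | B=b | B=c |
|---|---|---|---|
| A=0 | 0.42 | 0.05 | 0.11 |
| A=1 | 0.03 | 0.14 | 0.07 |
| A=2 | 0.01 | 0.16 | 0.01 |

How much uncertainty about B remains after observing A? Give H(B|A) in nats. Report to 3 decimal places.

0.742 nats

Chain rule: H(B|A) = H(A,B) − H(A).
Marginals: p(A) = (0.5800, 0.2400, 0.1800), p(B) = (0.4600, 0.3500, 0.1900).
H(A,B) = 1.7089 nats; H(A) = 0.9671 nats.
H(B|A) = 1.7089 − 0.9671 = 0.742 nats.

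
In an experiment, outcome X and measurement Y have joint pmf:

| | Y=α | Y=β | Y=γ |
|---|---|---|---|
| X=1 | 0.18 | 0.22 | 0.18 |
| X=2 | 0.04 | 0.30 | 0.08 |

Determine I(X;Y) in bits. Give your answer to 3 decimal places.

Marginals: p(X) = (0.5800, 0.4200), p(Y) = (0.2200, 0.5200, 0.2600).
I(X;Y) = Σ p(x,y)·log₂[p(x,y)/(p(x)p(y))].
  (1,α): 0.18·log₂(1.4107) = 0.0893
  (1,β): 0.22·log₂(0.7294) = -0.1001
  (1,γ): 0.18·log₂(1.1936) = 0.0460
  (2,α): 0.04·log₂(0.4329) = -0.0483
  (2,β): 0.30·log₂(1.3736) = 0.1374
  (2,γ): 0.08·log₂(0.7326) = -0.0359
Sum = 0.088 bits.

0.088 bits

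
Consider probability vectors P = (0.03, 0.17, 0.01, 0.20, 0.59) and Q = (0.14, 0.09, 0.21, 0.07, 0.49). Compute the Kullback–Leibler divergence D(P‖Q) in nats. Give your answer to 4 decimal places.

0.3510 nats

D(P‖Q) = Σ p·ln(p/q).
  0.03·ln(0.03/0.14) = -0.04621
  0.17·ln(0.17/0.09) = 0.10812
  0.01·ln(0.01/0.21) = -0.03045
  0.20·ln(0.20/0.07) = 0.20996
  0.59·ln(0.59/0.49) = 0.10957
D(P‖Q) = 0.3510 nats.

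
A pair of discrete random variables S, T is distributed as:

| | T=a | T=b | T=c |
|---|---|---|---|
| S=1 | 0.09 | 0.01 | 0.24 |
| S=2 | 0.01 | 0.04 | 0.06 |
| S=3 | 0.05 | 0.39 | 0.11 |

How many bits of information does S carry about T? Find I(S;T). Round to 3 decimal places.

Marginals: p(S) = (0.3400, 0.1100, 0.5500), p(T) = (0.1500, 0.4400, 0.4100).
I(S;T) = Σ p(x,y)·log₂[p(x,y)/(p(x)p(y))].
  (1,a): 0.09·log₂(1.7647) = 0.0737
  (1,b): 0.01·log₂(0.0668) = -0.0390
  (1,c): 0.24·log₂(1.7217) = 0.1881
  (2,a): 0.01·log₂(0.6061) = -0.0072
  (2,b): 0.04·log₂(0.8264) = -0.0110
  (2,c): 0.06·log₂(1.3304) = 0.0247
  (3,a): 0.05·log₂(0.6061) = -0.0361
  (3,b): 0.39·log₂(1.6116) = 0.2685
  (3,c): 0.11·log₂(0.4878) = -0.1139
Sum = 0.348 bits.

0.348 bits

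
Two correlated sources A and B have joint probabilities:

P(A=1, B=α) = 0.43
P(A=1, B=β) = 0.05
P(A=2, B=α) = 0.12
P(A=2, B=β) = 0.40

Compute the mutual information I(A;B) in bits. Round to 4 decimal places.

Marginals: p(A) = (0.4800, 0.5200), p(B) = (0.5500, 0.4500).
I(A;B) = Σ p(x,y)·log₂[p(x,y)/(p(x)p(y))].
  (1,α): 0.43·log₂(1.6288) = 0.30263
  (1,β): 0.05·log₂(0.2315) = -0.10555
  (2,α): 0.12·log₂(0.4196) = -0.15036
  (2,β): 0.40·log₂(1.7094) = 0.30940
Sum = 0.3561 bits.

0.3561 bits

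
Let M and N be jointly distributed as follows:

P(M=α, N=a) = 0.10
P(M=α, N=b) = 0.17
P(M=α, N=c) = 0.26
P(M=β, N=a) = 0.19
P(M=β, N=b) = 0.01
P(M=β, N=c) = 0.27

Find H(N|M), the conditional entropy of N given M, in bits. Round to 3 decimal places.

Marginals: p(M) = (0.5300, 0.4700), p(N) = (0.2900, 0.1800, 0.5300).
H(N|M) = Σ p(M) · H(N|M=·).
  M=α: p=0.5300, H(N|M=α) = 1.4842
  M=β: p=0.4700, H(N|M=β) = 1.1058
Weighted sum = 1.306 bits.

1.306 bits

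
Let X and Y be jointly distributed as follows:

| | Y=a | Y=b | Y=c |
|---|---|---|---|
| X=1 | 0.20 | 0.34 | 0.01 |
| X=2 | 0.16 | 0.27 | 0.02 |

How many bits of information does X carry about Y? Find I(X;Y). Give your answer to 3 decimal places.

0.004 bits

Marginals: p(X) = (0.5500, 0.4500), p(Y) = (0.3600, 0.6100, 0.0300).
I(X;Y) = Σ p(x,y)·log₂[p(x,y)/(p(x)p(y))].
  (1,a): 0.20·log₂(1.0101) = 0.0029
  (1,b): 0.34·log₂(1.0134) = 0.0065
  (1,c): 0.01·log₂(0.6061) = -0.0072
  (2,a): 0.16·log₂(0.9877) = -0.0029
  (2,b): 0.27·log₂(0.9836) = -0.0064
  (2,c): 0.02·log₂(1.4815) = 0.0113
Sum = 0.004 bits.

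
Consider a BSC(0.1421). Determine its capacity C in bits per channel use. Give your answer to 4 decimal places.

0.4103 bits

Binary symmetric channel: C = 1 − h₂(ε) where h₂ is the binary entropy function.
h₂(0.1421) = −0.1421·log₂0.1421 − 0.8579·log₂0.8579 = 0.5897.
C = 1 − 0.5897 = 0.4103 bits per channel use.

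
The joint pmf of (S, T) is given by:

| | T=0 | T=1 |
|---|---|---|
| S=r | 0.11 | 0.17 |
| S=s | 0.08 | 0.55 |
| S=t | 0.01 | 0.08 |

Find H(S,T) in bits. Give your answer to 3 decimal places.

1.909 bits

H(S,T) = −Σ p(x,y)·log₂ p(x,y) over all 6 cells.
  cell (r,0): −0.11·log₂0.11 = 0.3503
  cell (r,1): −0.17·log₂0.17 = 0.4346
  cell (s,0): −0.08·log₂0.08 = 0.2915
  cell (s,1): −0.55·log₂0.55 = 0.4744
  cell (t,0): −0.01·log₂0.01 = 0.0664
  cell (t,1): −0.08·log₂0.08 = 0.2915
Sum = 1.909 bits.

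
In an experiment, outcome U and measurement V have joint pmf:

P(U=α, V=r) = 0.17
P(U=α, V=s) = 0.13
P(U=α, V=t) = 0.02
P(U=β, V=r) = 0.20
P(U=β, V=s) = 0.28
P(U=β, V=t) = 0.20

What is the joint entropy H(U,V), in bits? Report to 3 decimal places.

2.373 bits

H(U,V) = −Σ p(x,y)·log₂ p(x,y) over all 6 cells.
  cell (α,r): −0.17·log₂0.17 = 0.4346
  cell (α,s): −0.13·log₂0.13 = 0.3826
  cell (α,t): −0.02·log₂0.02 = 0.1129
  cell (β,r): −0.20·log₂0.20 = 0.4644
  cell (β,s): −0.28·log₂0.28 = 0.5142
  cell (β,t): −0.20·log₂0.20 = 0.4644
Sum = 2.373 bits.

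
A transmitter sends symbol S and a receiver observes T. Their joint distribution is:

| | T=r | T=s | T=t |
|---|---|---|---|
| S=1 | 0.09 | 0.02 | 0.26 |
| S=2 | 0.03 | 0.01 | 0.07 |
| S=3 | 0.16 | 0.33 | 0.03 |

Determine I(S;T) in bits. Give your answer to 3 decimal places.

0.427 bits

Marginals: p(S) = (0.3700, 0.1100, 0.5200), p(T) = (0.2800, 0.3600, 0.3600).
I(S;T) = H(S) + H(T) − H(S,T).
H(S) = 1.3716, H(T) = 1.5755, H(S,T) = 2.5202.
I(S;T) = 1.3716 + 1.5755 − 2.5202 = 0.427 bits.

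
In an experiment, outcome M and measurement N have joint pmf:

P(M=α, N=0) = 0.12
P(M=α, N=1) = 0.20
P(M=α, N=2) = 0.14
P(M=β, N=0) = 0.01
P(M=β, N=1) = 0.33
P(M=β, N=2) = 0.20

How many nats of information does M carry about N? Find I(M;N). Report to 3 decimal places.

Marginals: p(M) = (0.4600, 0.5400), p(N) = (0.1300, 0.5300, 0.3400).
I(M;N) = Σ p(x,y)·ln[p(x,y)/(p(x)p(y))].
  (α,0): 0.12·ln(2.0067) = 0.0836
  (α,1): 0.20·ln(0.8203) = -0.0396
  (α,2): 0.14·ln(0.8951) = -0.0155
  (β,0): 0.01·ln(0.1425) = -0.0195
  (β,1): 0.33·ln(1.1530) = 0.0470
  (β,2): 0.20·ln(1.0893) = 0.0171
Sum = 0.073 nats.

0.073 nats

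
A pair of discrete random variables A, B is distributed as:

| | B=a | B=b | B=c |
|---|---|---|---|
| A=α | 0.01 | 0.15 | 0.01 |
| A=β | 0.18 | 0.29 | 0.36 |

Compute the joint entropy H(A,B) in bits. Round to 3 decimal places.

2.037 bits

H(A,B) = −Σ p(x,y)·log₂ p(x,y) over all 6 cells.
  cell (α,a): −0.01·log₂0.01 = 0.0664
  cell (α,b): −0.15·log₂0.15 = 0.4105
  cell (α,c): −0.01·log₂0.01 = 0.0664
  cell (β,a): −0.18·log₂0.18 = 0.4453
  cell (β,b): −0.29·log₂0.29 = 0.5179
  cell (β,c): −0.36·log₂0.36 = 0.5306
Sum = 2.037 bits.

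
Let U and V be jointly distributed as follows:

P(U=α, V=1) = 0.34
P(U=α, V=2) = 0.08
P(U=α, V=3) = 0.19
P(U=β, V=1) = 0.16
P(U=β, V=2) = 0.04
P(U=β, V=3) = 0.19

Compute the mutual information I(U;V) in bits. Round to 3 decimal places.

0.022 bits

Marginals: p(U) = (0.6100, 0.3900), p(V) = (0.5000, 0.1200, 0.3800).
I(U;V) = H(U) + H(V) − H(U,V).
H(U) = 0.9648, H(V) = 1.3975, H(U,V) = 2.3399.
I(U;V) = 0.9648 + 1.3975 − 2.3399 = 0.022 bits.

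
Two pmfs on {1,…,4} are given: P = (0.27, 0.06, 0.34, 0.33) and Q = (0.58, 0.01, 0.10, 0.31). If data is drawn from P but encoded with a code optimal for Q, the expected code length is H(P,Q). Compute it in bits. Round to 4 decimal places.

H(P,Q) = −Σ p·log₂ q.
  −0.27·log₂(0.58) = 0.21219
  −0.06·log₂(0.01) = 0.39863
  −0.34·log₂(0.10) = 1.12946
  −0.33·log₂(0.31) = 0.55759
H(P,Q) = 2.2979 bits.

2.2979 bits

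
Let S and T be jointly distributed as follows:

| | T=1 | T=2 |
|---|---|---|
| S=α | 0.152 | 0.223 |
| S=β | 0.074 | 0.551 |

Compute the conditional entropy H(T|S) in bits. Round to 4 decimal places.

Marginals: p(S) = (0.3750, 0.6250), p(T) = (0.2260, 0.7740).
H(T|S) = Σ p(S) · H(T|S=·).
  S=α: p=0.3750, H(T|S=α) = 0.9740
  S=β: p=0.6250, H(T|S=β) = 0.5247
Weighted sum = 0.6932 bits.

0.6932 bits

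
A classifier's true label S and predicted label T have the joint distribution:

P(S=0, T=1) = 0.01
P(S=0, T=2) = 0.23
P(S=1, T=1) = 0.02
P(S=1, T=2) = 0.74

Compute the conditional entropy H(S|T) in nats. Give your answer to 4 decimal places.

0.5504 nats

Chain rule: H(S|T) = H(S,T) − H(T).
Marginals: p(S) = (0.2400, 0.7600), p(T) = (0.0300, 0.9700).
H(S,T) = 0.6851 nats; H(T) = 0.1347 nats.
H(S|T) = 0.6851 − 0.1347 = 0.5504 nats.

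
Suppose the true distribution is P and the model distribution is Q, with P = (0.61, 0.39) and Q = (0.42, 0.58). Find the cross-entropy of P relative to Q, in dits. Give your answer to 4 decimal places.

0.3221 dits

H(P,Q) = −Σ p·log₁₀ q.
  −0.61·log₁₀(0.42) = 0.22982
  −0.39·log₁₀(0.58) = 0.09226
H(P,Q) = 0.3221 dits.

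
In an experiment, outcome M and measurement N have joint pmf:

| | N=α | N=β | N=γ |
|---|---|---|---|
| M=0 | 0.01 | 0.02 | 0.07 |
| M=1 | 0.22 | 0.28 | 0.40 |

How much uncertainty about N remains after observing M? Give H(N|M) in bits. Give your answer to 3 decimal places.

Marginals: p(M) = (0.1000, 0.9000), p(N) = (0.2300, 0.3000, 0.4700).
H(N|M) = Σ p(M) · H(N|M=·).
  M=0: p=0.1000, H(N|M=0) = 1.1568
  M=1: p=0.9000, H(N|M=1) = 1.5408
Weighted sum = 1.502 bits.

1.502 bits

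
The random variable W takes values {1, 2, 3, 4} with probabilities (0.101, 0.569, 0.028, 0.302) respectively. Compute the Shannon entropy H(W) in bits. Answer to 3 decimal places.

1.463 bits

H(W) = −Σ p·log₂ p.
  −(0.101)·log₂(0.101) = 0.3341
  −(0.569)·log₂(0.569) = 0.4629
  −(0.028)·log₂(0.028) = 0.1444
  −(0.302)·log₂(0.302) = 0.5217
Sum: 0.3341 + 0.4629 + 0.1444 + 0.5217 = 1.463 bits.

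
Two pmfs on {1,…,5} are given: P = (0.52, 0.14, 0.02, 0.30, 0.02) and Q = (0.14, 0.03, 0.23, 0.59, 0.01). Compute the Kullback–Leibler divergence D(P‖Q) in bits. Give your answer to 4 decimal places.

0.9523 bits

D(P‖Q) = Σ p·log₂(p/q).
  0.52·log₂(0.52/0.14) = 0.98440
  0.14·log₂(0.14/0.03) = 0.31113
  0.02·log₂(0.02/0.23) = -0.07047
  0.30·log₂(0.30/0.59) = -0.29273
  0.02·log₂(0.02/0.01) = 0.02000
D(P‖Q) = 0.9523 bits.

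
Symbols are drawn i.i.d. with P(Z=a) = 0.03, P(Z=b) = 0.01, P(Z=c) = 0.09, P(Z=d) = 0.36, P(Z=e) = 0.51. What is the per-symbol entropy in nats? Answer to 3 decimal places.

1.079 nats

H(Z) = −Σ p·ln p.
  −(0.03)·ln(0.03) = 0.1052
  −(0.01)·ln(0.01) = 0.0461
  −(0.09)·ln(0.09) = 0.2167
  −(0.36)·ln(0.36) = 0.3678
  −(0.51)·ln(0.51) = 0.3434
Sum: 0.1052 + 0.0461 + 0.2167 + 0.3678 + 0.3434 = 1.079 nats.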